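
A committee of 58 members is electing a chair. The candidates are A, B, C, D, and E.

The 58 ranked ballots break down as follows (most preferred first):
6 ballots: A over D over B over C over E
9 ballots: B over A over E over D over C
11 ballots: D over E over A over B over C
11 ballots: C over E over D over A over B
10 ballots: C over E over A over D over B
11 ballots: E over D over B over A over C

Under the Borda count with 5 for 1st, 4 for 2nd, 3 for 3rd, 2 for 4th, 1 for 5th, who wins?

E

A: 6×5 + 9×4 + 11×3 + 11×2 + 10×3 + 11×2 = 173
B: 6×3 + 9×5 + 11×2 + 11×1 + 10×1 + 11×3 = 139
C: 6×2 + 9×1 + 11×1 + 11×5 + 10×5 + 11×1 = 148
D: 6×4 + 9×2 + 11×5 + 11×3 + 10×2 + 11×4 = 194
E: 6×1 + 9×3 + 11×4 + 11×4 + 10×4 + 11×5 = 216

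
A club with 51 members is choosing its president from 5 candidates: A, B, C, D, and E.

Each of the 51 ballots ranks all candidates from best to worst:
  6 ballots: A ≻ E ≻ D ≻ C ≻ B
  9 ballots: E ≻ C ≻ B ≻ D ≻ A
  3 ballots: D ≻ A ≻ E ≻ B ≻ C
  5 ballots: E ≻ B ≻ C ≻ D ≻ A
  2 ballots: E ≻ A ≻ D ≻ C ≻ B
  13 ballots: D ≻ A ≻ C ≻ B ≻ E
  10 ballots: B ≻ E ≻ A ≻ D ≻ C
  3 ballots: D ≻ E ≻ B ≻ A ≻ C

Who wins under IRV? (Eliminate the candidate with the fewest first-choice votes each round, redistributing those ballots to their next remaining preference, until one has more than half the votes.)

Round 1: A 6, B 10, C 0, D 19, E 16. C eliminated.
Round 2: A 6, B 10, D 19, E 16. A eliminated.
Round 3: B 10, D 19, E 22. B eliminated.
Round 4: D 19, E 32. E has a majority (≥26).

E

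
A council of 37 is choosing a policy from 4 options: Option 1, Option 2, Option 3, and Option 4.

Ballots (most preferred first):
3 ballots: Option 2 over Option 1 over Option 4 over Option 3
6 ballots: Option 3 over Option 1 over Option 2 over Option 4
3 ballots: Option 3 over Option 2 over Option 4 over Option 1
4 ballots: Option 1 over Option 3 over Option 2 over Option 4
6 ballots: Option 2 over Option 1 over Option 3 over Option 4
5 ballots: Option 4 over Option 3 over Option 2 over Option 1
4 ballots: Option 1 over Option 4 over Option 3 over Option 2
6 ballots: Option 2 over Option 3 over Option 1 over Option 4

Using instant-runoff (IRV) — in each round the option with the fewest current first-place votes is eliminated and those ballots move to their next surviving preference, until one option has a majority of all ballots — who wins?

Option 3

Round 1: Option 1 8, Option 2 15, Option 3 9, Option 4 5. Option 4 eliminated.
Round 2: Option 1 8, Option 2 15, Option 3 14. Option 1 eliminated.
Round 3: Option 2 15, Option 3 22. Option 3 has a majority (≥19).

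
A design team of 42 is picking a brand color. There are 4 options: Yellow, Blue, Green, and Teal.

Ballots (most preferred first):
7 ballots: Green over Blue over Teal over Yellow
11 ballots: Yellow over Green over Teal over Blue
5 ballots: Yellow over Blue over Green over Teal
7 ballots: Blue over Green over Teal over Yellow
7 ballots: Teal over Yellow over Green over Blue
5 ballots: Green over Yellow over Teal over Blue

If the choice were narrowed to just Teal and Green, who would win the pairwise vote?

Teal is ranked above Green on 7 ballots; Green above Teal on 35.

Green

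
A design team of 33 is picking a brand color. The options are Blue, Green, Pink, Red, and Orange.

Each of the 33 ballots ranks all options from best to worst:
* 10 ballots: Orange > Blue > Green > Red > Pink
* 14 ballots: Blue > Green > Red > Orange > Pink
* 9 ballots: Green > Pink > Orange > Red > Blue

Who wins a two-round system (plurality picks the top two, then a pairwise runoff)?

Orange

Round 1 first-place votes: Blue 14, Green 9, Pink 0, Red 0, Orange 10. Blue and Orange advance.
Runoff: Blue is ranked above Orange on 14 ballots, Orange above Blue on 19.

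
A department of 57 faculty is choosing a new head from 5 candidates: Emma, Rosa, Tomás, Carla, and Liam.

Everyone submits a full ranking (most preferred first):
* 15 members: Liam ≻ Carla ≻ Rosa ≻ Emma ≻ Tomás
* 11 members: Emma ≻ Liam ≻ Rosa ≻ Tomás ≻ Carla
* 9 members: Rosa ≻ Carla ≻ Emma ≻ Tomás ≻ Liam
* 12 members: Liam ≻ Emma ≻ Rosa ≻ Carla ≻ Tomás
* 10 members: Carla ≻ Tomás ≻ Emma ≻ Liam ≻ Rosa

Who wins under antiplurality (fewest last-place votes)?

Last-place votes: Emma 0, Rosa 10, Tomás 27, Carla 11, Liam 9.

Emma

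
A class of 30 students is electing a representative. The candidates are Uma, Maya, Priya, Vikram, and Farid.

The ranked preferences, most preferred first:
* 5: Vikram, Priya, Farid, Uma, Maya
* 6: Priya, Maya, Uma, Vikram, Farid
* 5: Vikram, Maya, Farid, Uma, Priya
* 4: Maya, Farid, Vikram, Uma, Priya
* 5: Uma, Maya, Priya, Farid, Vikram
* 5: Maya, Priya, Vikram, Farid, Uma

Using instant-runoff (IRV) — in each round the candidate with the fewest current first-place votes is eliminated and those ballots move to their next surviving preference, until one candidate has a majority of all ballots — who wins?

Maya

Round 1: Uma 5, Maya 9, Priya 6, Vikram 10, Farid 0. Farid eliminated.
Round 2: Uma 5, Maya 9, Priya 6, Vikram 10. Uma eliminated.
Round 3: Maya 14, Priya 6, Vikram 10. Priya eliminated.
Round 4: Maya 20, Vikram 10. Maya has a majority (≥16).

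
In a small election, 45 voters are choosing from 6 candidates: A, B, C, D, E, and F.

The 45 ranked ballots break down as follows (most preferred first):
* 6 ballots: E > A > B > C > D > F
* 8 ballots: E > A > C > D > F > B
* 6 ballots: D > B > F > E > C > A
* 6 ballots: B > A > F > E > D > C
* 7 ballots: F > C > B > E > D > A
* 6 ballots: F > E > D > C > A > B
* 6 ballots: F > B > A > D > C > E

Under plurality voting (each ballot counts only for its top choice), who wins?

First-place votes: A 0, B 6, C 0, D 6, E 14, F 19.

F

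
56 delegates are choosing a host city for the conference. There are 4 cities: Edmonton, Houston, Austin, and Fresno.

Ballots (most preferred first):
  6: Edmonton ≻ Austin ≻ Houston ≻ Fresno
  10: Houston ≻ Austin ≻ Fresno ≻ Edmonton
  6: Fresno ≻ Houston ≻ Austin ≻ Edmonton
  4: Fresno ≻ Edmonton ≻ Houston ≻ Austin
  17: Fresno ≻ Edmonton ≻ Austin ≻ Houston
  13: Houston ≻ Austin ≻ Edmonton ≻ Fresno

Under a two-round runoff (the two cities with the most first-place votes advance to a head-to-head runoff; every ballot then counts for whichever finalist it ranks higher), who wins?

Houston

Round 1 first-place votes: Edmonton 6, Houston 23, Austin 0, Fresno 27. Fresno and Houston advance.
Runoff: Fresno is ranked above Houston on 27 ballots, Houston above Fresno on 29.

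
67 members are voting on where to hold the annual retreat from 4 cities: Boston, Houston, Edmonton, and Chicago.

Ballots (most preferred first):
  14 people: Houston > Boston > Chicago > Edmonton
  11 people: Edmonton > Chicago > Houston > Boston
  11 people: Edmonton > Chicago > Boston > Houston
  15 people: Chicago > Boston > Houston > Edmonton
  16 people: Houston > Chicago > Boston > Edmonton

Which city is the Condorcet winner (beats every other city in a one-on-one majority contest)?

Chicago vs Boston: 53–14
Chicago vs Houston: 37–30
Chicago vs Edmonton: 45–22
Chicago beats every other city.

Chicago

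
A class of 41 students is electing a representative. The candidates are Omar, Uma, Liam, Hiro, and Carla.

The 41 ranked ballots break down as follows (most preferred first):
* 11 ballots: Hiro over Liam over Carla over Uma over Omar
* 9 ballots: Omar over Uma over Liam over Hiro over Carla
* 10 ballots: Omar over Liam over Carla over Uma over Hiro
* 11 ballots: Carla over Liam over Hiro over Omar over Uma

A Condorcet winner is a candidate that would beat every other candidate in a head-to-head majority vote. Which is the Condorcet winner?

Liam vs Omar: 22–19
Liam vs Uma: 32–9
Liam vs Hiro: 30–11
Liam vs Carla: 30–11
Liam beats every other candidate.

Liam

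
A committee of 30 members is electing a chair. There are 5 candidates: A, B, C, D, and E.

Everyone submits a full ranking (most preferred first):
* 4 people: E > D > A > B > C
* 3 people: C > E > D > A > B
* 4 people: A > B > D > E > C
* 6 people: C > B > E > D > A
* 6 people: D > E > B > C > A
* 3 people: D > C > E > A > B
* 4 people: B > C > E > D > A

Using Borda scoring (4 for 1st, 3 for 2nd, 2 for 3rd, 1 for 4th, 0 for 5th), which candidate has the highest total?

A: 4×2 + 3×1 + 4×4 + 6×0 + 6×0 + 3×1 + 4×0 = 30
B: 4×1 + 3×0 + 4×3 + 6×3 + 6×2 + 3×0 + 4×4 = 62
C: 4×0 + 3×4 + 4×0 + 6×4 + 6×1 + 3×3 + 4×3 = 63
D: 4×3 + 3×2 + 4×2 + 6×1 + 6×4 + 3×4 + 4×1 = 72
E: 4×4 + 3×3 + 4×1 + 6×2 + 6×3 + 3×2 + 4×2 = 73

E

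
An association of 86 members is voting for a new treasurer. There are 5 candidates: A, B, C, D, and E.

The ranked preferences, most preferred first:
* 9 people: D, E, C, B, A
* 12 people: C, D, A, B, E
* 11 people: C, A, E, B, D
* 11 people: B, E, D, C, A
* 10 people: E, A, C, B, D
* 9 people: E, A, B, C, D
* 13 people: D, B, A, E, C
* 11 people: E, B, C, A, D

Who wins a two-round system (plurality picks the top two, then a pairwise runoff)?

Round 1 first-place votes: A 0, B 11, C 23, D 22, E 30. E and C advance.
Runoff: E is ranked above C on 63 ballots, C above E on 23.

E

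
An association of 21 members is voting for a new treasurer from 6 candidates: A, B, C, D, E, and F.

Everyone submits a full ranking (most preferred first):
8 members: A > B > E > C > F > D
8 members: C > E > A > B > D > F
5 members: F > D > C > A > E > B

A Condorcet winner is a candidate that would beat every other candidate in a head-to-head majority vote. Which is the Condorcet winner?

C vs A: 13–8
C vs B: 13–8
C vs D: 16–5
C vs E: 13–8
C vs F: 16–5
C beats every other candidate.

C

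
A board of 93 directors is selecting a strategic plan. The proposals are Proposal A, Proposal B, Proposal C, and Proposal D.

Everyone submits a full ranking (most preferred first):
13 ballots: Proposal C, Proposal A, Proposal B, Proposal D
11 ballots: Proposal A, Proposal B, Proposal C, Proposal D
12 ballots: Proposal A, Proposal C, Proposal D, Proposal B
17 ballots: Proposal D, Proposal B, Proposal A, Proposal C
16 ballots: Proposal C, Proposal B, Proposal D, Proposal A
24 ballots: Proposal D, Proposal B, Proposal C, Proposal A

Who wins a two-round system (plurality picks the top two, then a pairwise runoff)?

Round 1 first-place votes: Proposal A 23, Proposal B 0, Proposal C 29, Proposal D 41. Proposal D and Proposal C advance.
Runoff: Proposal D is ranked above Proposal C on 41 ballots, Proposal C above Proposal D on 52.

Proposal C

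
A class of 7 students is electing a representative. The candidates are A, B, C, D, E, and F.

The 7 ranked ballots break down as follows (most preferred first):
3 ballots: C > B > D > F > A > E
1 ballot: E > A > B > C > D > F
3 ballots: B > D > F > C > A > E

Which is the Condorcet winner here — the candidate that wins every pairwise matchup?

B

B vs A: 6–1
B vs C: 4–3
B vs D: 7–0
B vs E: 6–1
B vs F: 7–0
B beats every other candidate.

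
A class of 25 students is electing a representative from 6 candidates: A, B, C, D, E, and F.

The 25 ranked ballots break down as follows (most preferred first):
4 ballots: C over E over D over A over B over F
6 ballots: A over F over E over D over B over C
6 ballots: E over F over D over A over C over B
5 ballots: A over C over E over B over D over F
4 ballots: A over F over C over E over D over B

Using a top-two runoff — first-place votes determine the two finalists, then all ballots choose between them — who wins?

Round 1 first-place votes: A 15, B 0, C 4, D 0, E 6, F 0. A and E advance.
Runoff: A is ranked above E on 15 ballots, E above A on 10.

A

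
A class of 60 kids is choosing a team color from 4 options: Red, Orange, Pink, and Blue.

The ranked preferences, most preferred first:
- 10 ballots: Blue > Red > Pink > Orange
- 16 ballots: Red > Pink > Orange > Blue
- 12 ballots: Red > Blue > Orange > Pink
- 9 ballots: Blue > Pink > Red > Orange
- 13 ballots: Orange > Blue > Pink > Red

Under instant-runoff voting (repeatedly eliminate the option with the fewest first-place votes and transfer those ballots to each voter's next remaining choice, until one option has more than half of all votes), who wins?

Blue

Round 1: Red 28, Orange 13, Pink 0, Blue 19. Pink eliminated.
Round 2: Red 28, Orange 13, Blue 19. Orange eliminated.
Round 3: Red 28, Blue 32. Blue has a majority (≥31).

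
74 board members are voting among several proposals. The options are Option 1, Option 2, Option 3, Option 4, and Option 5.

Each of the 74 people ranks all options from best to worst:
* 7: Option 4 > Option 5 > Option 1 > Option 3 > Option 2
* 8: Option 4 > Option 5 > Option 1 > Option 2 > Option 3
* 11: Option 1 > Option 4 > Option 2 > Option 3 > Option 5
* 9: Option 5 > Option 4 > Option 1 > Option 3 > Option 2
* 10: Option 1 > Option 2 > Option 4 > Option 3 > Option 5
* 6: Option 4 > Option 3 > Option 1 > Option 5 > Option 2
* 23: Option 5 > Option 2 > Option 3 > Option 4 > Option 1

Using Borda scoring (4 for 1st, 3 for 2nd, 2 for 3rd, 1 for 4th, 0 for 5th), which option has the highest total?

Option 1: 7×2 + 8×2 + 11×4 + 9×2 + 10×4 + 6×2 + 23×0 = 144
Option 2: 7×0 + 8×1 + 11×2 + 9×0 + 10×3 + 6×0 + 23×3 = 129
Option 3: 7×1 + 8×0 + 11×1 + 9×1 + 10×1 + 6×3 + 23×2 = 101
Option 4: 7×4 + 8×4 + 11×3 + 9×3 + 10×2 + 6×4 + 23×1 = 187
Option 5: 7×3 + 8×3 + 11×0 + 9×4 + 10×0 + 6×1 + 23×4 = 179

Option 4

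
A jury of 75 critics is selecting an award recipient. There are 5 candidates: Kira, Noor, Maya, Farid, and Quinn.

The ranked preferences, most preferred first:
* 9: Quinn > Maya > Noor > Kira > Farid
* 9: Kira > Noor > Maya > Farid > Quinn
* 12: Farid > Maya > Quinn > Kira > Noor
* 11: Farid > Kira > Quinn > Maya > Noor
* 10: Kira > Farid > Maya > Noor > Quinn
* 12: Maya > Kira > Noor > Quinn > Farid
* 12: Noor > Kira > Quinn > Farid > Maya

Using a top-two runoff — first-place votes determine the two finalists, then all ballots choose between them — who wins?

Kira

Round 1 first-place votes: Kira 19, Noor 12, Maya 12, Farid 23, Quinn 9. Farid and Kira advance.
Runoff: Farid is ranked above Kira on 23 ballots, Kira above Farid on 52.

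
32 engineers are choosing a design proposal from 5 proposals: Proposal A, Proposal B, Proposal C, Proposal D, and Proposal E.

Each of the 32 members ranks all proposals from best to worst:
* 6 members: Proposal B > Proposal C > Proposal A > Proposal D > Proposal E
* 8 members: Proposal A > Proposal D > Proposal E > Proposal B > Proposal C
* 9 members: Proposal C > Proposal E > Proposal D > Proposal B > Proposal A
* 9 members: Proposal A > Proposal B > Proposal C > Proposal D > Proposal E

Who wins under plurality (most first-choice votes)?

Proposal A

First-place votes: Proposal A 17, Proposal B 6, Proposal C 9, Proposal D 0, Proposal E 0.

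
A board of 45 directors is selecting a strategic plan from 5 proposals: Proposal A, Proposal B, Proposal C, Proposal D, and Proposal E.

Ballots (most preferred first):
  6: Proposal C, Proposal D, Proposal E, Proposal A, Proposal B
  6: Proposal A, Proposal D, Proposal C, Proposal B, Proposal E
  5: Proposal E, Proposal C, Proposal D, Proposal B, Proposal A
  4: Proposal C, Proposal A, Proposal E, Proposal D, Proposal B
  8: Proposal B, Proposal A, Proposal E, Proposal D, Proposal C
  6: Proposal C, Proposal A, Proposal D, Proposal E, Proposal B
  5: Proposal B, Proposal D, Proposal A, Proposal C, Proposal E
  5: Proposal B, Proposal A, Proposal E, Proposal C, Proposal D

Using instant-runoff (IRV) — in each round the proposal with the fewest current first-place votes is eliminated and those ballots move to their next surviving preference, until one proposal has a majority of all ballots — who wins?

Round 1: Proposal A 6, Proposal B 18, Proposal C 16, Proposal D 0, Proposal E 5. Proposal D eliminated.
Round 2: Proposal A 6, Proposal B 18, Proposal C 16, Proposal E 5. Proposal E eliminated.
Round 3: Proposal A 6, Proposal B 18, Proposal C 21. Proposal A eliminated.
Round 4: Proposal B 18, Proposal C 27. Proposal C has a majority (≥23).

Proposal C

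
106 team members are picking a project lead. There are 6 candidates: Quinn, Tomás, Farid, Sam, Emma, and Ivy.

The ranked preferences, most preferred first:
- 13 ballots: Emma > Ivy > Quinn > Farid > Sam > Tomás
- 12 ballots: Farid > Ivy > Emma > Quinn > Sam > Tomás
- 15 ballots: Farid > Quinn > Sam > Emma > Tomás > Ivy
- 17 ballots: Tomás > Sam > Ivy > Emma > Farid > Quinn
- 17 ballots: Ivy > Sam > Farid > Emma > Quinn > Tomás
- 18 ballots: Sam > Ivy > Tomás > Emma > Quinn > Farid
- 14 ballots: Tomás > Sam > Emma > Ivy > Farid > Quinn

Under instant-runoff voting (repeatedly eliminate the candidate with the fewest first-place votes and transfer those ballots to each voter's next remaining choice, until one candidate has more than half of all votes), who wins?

Ivy

Round 1: Quinn 0, Tomás 31, Farid 27, Sam 18, Emma 13, Ivy 17. Quinn eliminated.
Round 2: Tomás 31, Farid 27, Sam 18, Emma 13, Ivy 17. Emma eliminated.
Round 3: Tomás 31, Farid 27, Sam 18, Ivy 30. Sam eliminated.
Round 4: Tomás 31, Farid 27, Ivy 48. Farid eliminated.
Round 5: Tomás 46, Ivy 60. Ivy has a majority (≥54).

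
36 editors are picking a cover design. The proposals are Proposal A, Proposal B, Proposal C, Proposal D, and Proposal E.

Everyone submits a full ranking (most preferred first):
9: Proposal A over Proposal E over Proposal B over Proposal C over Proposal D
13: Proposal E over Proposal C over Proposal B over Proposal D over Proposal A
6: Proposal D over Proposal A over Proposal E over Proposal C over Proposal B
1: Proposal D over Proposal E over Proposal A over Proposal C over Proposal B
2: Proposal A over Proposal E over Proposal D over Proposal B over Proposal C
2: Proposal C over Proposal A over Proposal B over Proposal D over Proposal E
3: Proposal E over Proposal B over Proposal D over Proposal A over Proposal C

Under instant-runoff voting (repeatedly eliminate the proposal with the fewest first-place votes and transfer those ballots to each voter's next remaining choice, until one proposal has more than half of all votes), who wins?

Round 1: Proposal A 11, Proposal B 0, Proposal C 2, Proposal D 7, Proposal E 16. Proposal B eliminated.
Round 2: Proposal A 11, Proposal C 2, Proposal D 7, Proposal E 16. Proposal C eliminated.
Round 3: Proposal A 13, Proposal D 7, Proposal E 16. Proposal D eliminated.
Round 4: Proposal A 19, Proposal E 17. Proposal A has a majority (≥19).

Proposal A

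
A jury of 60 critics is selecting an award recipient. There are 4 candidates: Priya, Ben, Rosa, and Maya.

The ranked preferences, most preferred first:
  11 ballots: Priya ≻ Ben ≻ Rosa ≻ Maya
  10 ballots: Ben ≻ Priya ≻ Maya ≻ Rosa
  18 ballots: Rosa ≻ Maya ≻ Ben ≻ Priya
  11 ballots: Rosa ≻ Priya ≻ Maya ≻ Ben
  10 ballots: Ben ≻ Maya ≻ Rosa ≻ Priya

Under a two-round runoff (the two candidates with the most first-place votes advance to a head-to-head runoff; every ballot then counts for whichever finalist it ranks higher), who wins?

Round 1 first-place votes: Priya 11, Ben 20, Rosa 29, Maya 0. Rosa and Ben advance.
Runoff: Rosa is ranked above Ben on 29 ballots, Ben above Rosa on 31.

Ben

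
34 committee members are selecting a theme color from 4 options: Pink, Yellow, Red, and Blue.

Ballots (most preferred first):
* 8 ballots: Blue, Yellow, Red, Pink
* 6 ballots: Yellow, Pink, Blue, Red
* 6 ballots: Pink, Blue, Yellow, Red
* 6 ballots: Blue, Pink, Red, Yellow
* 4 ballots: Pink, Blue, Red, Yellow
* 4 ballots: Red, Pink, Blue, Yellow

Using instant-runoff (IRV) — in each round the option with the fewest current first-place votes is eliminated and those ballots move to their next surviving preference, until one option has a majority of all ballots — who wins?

Round 1: Pink 10, Yellow 6, Red 4, Blue 14. Red eliminated.
Round 2: Pink 14, Yellow 6, Blue 14. Yellow eliminated.
Round 3: Pink 20, Blue 14. Pink has a majority (≥18).

Pink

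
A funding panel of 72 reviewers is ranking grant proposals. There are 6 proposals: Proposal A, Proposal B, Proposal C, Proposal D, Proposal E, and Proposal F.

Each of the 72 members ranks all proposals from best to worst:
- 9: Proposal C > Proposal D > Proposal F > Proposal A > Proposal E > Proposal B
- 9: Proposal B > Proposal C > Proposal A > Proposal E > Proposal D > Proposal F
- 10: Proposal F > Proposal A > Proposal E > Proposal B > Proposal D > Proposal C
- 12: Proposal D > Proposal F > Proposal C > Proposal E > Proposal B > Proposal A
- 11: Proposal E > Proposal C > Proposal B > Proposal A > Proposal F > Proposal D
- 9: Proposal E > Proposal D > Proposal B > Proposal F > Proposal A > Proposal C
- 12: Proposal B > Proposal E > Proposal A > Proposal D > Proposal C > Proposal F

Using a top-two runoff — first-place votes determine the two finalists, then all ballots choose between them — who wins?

Round 1 first-place votes: Proposal A 0, Proposal B 21, Proposal C 9, Proposal D 12, Proposal E 20, Proposal F 10. Proposal B and Proposal E advance.
Runoff: Proposal B is ranked above Proposal E on 21 ballots, Proposal E above Proposal B on 51.

Proposal E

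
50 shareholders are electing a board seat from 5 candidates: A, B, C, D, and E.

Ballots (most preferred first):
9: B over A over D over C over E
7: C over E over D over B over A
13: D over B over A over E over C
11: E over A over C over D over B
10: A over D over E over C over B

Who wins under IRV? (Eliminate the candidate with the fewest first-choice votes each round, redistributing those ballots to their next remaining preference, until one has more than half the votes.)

A

Round 1: A 10, B 9, C 7, D 13, E 11. C eliminated.
Round 2: A 10, B 9, D 13, E 18. B eliminated.
Round 3: A 19, D 13, E 18. D eliminated.
Round 4: A 32, E 18. A has a majority (≥26).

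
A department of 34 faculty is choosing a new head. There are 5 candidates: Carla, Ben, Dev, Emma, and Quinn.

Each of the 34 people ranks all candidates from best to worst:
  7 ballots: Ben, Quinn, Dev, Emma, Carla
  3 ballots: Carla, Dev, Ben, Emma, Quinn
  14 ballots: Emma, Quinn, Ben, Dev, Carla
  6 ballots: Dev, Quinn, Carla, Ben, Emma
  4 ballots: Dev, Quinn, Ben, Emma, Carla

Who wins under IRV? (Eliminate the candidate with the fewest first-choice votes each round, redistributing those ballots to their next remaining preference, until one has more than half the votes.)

Round 1: Carla 3, Ben 7, Dev 10, Emma 14, Quinn 0. Quinn eliminated.
Round 2: Carla 3, Ben 7, Dev 10, Emma 14. Carla eliminated.
Round 3: Ben 7, Dev 13, Emma 14. Ben eliminated.
Round 4: Dev 20, Emma 14. Dev has a majority (≥18).

Dev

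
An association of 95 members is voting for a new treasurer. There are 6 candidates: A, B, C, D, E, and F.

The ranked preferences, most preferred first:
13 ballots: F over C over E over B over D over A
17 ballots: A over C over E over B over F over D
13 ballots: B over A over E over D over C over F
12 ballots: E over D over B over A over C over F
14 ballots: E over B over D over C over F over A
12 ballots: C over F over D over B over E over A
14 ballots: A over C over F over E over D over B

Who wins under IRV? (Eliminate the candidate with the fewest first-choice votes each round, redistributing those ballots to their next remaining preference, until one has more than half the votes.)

E

Round 1: A 31, B 13, C 12, D 0, E 26, F 13. D eliminated.
Round 2: A 31, B 13, C 12, E 26, F 13. C eliminated.
Round 3: A 31, B 13, E 26, F 25. B eliminated.
Round 4: A 44, E 26, F 25. F eliminated.
Round 5: A 44, E 51. E has a majority (≥48).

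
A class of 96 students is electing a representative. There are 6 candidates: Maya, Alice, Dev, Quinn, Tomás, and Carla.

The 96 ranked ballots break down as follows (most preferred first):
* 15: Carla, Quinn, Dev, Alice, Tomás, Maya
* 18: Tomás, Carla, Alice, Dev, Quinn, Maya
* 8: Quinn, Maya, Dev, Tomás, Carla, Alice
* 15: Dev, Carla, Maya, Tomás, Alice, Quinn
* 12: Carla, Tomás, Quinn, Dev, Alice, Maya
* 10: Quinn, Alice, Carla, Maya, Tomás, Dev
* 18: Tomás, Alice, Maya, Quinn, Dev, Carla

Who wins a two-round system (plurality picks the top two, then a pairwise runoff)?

Carla

Round 1 first-place votes: Maya 0, Alice 0, Dev 15, Quinn 18, Tomás 36, Carla 27. Tomás and Carla advance.
Runoff: Tomás is ranked above Carla on 44 ballots, Carla above Tomás on 52.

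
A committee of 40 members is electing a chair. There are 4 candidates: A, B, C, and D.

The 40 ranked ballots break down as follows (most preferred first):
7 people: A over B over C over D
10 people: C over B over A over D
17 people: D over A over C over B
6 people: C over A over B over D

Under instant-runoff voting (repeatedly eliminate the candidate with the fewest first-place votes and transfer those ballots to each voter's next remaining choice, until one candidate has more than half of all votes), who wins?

C

Round 1: A 7, B 0, C 16, D 17. B eliminated.
Round 2: A 7, C 16, D 17. A eliminated.
Round 3: C 23, D 17. C has a majority (≥21).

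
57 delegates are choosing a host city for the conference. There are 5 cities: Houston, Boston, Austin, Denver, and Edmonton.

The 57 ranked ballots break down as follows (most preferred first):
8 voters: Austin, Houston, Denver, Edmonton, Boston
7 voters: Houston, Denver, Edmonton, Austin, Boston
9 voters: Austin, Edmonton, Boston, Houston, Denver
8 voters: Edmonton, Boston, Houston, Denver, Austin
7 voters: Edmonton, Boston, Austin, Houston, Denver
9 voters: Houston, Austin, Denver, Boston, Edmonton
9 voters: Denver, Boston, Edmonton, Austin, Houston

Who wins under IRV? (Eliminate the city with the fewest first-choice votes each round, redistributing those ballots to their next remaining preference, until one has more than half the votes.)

Round 1: Houston 16, Boston 0, Austin 17, Denver 9, Edmonton 15. Boston eliminated.
Round 2: Houston 16, Austin 17, Denver 9, Edmonton 15. Denver eliminated.
Round 3: Houston 16, Austin 17, Edmonton 24. Houston eliminated.
Round 4: Austin 26, Edmonton 31. Edmonton has a majority (≥29).

Edmonton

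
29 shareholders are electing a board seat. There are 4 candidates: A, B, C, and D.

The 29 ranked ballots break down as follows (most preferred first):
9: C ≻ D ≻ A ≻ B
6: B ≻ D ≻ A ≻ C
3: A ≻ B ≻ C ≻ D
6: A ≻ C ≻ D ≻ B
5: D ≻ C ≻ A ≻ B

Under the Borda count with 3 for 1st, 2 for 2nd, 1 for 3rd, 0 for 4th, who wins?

A: 9×1 + 6×1 + 3×3 + 6×3 + 5×1 = 47
B: 9×0 + 6×3 + 3×2 + 6×0 + 5×0 = 24
C: 9×3 + 6×0 + 3×1 + 6×2 + 5×2 = 52
D: 9×2 + 6×2 + 3×0 + 6×1 + 5×3 = 51

C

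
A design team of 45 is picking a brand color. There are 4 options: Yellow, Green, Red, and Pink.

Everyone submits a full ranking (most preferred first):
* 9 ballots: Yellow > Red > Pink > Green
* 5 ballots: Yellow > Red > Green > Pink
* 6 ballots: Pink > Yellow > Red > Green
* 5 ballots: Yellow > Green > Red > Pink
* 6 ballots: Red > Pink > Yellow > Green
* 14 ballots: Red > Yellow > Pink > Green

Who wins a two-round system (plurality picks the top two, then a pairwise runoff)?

Yellow

Round 1 first-place votes: Yellow 19, Green 0, Red 20, Pink 6. Red and Yellow advance.
Runoff: Red is ranked above Yellow on 20 ballots, Yellow above Red on 25.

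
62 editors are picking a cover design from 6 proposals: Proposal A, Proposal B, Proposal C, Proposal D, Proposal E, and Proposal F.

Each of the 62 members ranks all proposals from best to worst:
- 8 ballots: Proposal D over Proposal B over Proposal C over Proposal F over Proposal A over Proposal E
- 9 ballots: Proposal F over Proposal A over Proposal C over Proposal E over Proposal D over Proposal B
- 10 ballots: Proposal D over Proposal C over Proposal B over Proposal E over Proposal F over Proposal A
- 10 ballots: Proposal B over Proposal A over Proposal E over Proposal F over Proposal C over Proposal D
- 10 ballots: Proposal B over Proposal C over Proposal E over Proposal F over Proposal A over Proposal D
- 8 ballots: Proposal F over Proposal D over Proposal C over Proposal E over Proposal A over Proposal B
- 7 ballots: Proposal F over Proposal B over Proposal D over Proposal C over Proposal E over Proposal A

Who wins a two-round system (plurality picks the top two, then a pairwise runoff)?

Round 1 first-place votes: Proposal A 0, Proposal B 20, Proposal C 0, Proposal D 18, Proposal E 0, Proposal F 24. Proposal F and Proposal B advance.
Runoff: Proposal F is ranked above Proposal B on 24 ballots, Proposal B above Proposal F on 38.

Proposal B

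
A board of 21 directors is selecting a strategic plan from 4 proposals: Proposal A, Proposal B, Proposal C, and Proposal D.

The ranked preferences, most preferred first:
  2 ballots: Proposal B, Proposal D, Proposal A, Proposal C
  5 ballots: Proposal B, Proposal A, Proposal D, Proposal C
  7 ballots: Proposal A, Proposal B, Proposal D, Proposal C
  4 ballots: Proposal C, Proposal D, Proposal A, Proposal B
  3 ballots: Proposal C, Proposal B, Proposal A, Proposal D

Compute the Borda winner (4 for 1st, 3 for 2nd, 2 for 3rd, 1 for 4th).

Proposal A: 2×2 + 5×3 + 7×4 + 4×2 + 3×2 = 61
Proposal B: 2×4 + 5×4 + 7×3 + 4×1 + 3×3 = 62
Proposal C: 2×1 + 5×1 + 7×1 + 4×4 + 3×4 = 42
Proposal D: 2×3 + 5×2 + 7×2 + 4×3 + 3×1 = 45

Proposal B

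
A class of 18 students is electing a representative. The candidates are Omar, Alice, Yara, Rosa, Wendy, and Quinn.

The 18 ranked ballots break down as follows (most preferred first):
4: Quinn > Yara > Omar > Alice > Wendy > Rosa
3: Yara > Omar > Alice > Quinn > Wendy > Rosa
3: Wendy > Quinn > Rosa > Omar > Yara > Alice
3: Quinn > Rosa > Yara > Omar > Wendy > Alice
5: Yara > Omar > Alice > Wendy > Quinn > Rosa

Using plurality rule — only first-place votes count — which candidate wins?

Yara

First-place votes: Omar 0, Alice 0, Yara 8, Rosa 0, Wendy 3, Quinn 7.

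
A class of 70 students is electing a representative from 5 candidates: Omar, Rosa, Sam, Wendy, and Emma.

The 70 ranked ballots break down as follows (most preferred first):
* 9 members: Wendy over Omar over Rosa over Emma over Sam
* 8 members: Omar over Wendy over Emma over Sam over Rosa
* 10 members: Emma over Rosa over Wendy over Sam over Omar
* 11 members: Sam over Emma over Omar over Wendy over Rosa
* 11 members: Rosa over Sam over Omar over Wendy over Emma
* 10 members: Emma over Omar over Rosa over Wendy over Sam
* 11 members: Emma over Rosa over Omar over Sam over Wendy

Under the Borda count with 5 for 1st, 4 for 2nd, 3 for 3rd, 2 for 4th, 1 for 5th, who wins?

Omar: 9×4 + 8×5 + 10×1 + 11×3 + 11×3 + 10×4 + 11×3 = 225
Rosa: 9×3 + 8×1 + 10×4 + 11×1 + 11×5 + 10×3 + 11×4 = 215
Sam: 9×1 + 8×2 + 10×2 + 11×5 + 11×4 + 10×1 + 11×2 = 176
Wendy: 9×5 + 8×4 + 10×3 + 11×2 + 11×2 + 10×2 + 11×1 = 182
Emma: 9×2 + 8×3 + 10×5 + 11×4 + 11×1 + 10×5 + 11×5 = 252

Emma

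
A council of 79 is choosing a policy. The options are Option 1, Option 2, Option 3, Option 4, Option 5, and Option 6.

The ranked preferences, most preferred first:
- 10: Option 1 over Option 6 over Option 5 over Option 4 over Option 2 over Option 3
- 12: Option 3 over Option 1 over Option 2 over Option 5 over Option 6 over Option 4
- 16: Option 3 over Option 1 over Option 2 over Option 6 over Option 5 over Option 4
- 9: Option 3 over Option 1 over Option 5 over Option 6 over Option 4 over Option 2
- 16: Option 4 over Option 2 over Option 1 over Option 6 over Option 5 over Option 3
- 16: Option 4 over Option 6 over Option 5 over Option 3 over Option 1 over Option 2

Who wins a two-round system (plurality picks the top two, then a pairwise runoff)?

Option 4

Round 1 first-place votes: Option 1 10, Option 2 0, Option 3 37, Option 4 32, Option 5 0, Option 6 0. Option 3 and Option 4 advance.
Runoff: Option 3 is ranked above Option 4 on 37 ballots, Option 4 above Option 3 on 42.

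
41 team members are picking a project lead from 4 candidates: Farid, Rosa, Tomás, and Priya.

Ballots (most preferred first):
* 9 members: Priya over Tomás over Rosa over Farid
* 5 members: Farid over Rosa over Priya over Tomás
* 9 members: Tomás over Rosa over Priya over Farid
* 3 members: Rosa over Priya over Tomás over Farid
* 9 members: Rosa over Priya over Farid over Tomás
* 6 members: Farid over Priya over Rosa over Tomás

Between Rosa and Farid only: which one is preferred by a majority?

Rosa

Rosa is ranked above Farid on 30 ballots; Farid above Rosa on 11.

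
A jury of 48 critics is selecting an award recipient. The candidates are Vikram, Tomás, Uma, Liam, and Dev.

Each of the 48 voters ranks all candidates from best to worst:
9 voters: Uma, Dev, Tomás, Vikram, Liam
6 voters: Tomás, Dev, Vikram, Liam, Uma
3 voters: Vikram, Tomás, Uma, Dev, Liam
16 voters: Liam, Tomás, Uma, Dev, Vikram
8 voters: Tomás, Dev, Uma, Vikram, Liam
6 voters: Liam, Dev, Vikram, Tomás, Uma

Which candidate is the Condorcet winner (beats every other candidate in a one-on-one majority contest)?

Tomás vs Vikram: 39–9
Tomás vs Uma: 39–9
Tomás vs Liam: 26–22
Tomás vs Dev: 33–15
Tomás beats every other candidate.

Tomás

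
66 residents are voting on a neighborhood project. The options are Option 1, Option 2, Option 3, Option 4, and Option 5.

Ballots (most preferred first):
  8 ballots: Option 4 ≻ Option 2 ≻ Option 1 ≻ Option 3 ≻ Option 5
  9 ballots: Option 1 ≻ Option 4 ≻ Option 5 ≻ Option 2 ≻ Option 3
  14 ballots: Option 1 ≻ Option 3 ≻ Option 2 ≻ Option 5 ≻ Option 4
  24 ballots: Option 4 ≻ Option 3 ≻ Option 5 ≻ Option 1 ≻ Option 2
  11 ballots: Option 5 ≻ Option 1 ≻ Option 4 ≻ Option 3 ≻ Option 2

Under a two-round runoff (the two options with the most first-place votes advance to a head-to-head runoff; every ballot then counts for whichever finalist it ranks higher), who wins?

Round 1 first-place votes: Option 1 23, Option 2 0, Option 3 0, Option 4 32, Option 5 11. Option 4 and Option 1 advance.
Runoff: Option 4 is ranked above Option 1 on 32 ballots, Option 1 above Option 4 on 34.

Option 1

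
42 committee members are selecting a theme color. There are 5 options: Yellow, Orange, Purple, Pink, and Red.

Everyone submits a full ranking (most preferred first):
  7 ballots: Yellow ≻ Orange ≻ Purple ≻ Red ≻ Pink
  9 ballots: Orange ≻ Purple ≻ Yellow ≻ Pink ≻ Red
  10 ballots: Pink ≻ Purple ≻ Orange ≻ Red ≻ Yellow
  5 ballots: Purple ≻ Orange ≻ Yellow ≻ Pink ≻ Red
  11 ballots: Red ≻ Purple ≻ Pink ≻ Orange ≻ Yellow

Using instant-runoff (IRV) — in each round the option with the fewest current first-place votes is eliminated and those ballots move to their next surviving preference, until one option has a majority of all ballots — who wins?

Orange

Round 1: Yellow 7, Orange 9, Purple 5, Pink 10, Red 11. Purple eliminated.
Round 2: Yellow 7, Orange 14, Pink 10, Red 11. Yellow eliminated.
Round 3: Orange 21, Pink 10, Red 11. Pink eliminated.
Round 4: Orange 31, Red 11. Orange has a majority (≥22).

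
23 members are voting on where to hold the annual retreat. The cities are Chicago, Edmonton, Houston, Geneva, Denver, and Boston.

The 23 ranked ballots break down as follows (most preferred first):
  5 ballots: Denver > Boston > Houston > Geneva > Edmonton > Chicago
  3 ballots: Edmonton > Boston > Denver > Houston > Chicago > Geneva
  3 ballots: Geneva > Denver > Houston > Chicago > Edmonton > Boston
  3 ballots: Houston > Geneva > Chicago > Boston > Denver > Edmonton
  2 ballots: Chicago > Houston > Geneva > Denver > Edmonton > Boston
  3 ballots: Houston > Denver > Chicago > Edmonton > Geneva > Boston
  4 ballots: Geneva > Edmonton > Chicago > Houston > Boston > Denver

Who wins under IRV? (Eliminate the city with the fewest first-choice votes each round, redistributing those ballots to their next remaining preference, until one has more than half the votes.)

Houston

Round 1: Chicago 2, Edmonton 3, Houston 6, Geneva 7, Denver 5, Boston 0. Boston eliminated.
Round 2: Chicago 2, Edmonton 3, Houston 6, Geneva 7, Denver 5. Chicago eliminated.
Round 3: Edmonton 3, Houston 8, Geneva 7, Denver 5. Edmonton eliminated.
Round 4: Houston 8, Geneva 7, Denver 8. Geneva eliminated.
Round 5: Houston 12, Denver 11. Houston has a majority (≥12).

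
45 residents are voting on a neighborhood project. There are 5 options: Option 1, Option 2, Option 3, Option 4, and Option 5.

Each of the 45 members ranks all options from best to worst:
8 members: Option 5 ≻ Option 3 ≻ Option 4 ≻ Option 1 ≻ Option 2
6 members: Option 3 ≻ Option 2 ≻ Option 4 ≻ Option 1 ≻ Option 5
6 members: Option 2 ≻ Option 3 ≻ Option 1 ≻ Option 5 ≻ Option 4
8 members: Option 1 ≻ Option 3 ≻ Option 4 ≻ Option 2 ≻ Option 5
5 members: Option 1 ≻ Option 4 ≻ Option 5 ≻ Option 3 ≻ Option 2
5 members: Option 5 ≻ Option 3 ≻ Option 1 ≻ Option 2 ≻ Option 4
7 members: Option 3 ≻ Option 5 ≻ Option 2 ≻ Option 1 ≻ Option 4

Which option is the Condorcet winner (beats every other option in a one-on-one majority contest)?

Option 3 vs Option 1: 32–13
Option 3 vs Option 2: 39–6
Option 3 vs Option 4: 40–5
Option 3 vs Option 5: 27–18
Option 3 beats every other option.

Option 3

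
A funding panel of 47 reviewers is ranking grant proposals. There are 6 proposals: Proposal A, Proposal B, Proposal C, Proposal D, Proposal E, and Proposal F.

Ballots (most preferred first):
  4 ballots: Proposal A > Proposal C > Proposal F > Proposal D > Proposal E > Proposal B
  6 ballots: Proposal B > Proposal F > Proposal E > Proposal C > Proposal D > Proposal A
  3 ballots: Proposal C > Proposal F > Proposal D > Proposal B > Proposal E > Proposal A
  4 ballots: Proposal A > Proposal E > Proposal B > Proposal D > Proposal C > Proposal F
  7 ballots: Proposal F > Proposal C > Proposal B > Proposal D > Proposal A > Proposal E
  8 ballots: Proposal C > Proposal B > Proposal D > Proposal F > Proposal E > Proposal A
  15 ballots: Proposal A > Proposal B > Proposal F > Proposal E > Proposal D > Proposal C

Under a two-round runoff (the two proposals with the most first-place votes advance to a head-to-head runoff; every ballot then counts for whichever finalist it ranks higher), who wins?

Round 1 first-place votes: Proposal A 23, Proposal B 6, Proposal C 11, Proposal D 0, Proposal E 0, Proposal F 7. Proposal A and Proposal C advance.
Runoff: Proposal A is ranked above Proposal C on 23 ballots, Proposal C above Proposal A on 24.

Proposal C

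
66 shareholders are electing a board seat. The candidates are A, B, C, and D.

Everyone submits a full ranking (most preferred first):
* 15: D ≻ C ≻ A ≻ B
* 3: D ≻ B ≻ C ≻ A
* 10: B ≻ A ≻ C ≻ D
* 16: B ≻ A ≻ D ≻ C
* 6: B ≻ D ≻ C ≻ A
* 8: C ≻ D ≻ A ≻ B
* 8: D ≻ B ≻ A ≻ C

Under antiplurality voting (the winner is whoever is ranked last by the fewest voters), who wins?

A

Last-place votes: A 9, B 23, C 24, D 10.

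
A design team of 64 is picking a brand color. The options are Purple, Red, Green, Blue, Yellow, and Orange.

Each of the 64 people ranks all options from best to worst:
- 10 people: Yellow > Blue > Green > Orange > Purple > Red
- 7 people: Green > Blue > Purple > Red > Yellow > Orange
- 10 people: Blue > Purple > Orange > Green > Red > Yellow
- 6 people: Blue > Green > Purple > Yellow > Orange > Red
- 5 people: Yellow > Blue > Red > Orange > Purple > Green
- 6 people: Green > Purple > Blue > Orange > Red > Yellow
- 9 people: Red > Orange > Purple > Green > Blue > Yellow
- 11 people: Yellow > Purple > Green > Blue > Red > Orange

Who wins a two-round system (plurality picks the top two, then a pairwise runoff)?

Round 1 first-place votes: Purple 0, Red 9, Green 13, Blue 16, Yellow 26, Orange 0. Yellow and Blue advance.
Runoff: Yellow is ranked above Blue on 26 ballots, Blue above Yellow on 38.

Blue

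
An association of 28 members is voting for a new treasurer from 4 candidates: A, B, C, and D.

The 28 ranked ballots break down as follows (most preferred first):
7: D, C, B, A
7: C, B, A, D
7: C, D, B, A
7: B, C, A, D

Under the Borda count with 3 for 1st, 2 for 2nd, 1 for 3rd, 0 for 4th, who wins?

A: 7×0 + 7×1 + 7×0 + 7×1 = 14
B: 7×1 + 7×2 + 7×1 + 7×3 = 49
C: 7×2 + 7×3 + 7×3 + 7×2 = 70
D: 7×3 + 7×0 + 7×2 + 7×0 = 35

C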